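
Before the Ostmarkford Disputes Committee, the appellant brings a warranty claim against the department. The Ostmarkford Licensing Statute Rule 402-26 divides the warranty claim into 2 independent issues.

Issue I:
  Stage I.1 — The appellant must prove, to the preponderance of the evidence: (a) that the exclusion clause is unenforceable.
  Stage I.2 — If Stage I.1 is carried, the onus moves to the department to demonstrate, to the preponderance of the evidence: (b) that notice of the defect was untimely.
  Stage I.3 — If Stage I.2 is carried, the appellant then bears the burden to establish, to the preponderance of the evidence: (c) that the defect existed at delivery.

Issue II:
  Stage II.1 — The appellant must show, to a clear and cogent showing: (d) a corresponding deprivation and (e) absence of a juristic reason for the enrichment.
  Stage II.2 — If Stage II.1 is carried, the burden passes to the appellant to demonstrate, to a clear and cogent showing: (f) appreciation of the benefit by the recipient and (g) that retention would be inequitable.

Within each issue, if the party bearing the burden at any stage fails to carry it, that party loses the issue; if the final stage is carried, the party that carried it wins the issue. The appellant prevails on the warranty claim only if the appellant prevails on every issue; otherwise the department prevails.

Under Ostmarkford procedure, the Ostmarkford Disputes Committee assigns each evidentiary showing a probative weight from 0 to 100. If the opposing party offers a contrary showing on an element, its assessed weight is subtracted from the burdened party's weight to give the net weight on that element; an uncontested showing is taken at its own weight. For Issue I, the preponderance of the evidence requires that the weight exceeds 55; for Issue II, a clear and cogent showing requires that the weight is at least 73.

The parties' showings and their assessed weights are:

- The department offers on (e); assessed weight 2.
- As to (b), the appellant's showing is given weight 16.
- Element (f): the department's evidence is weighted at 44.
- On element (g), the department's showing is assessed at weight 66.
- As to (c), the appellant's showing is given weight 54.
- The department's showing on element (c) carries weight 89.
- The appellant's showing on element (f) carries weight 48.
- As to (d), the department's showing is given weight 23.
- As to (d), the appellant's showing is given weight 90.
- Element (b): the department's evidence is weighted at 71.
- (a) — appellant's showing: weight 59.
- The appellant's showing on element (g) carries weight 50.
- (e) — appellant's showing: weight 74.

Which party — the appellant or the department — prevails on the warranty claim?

department

— Issue I —
At Stage I.1 the appellant must meet the preponderance of the evidence (weight exceeds 55): on (a) the weight is 59, > 55, so (a) meets the standard.
  Stage I.1 carried; the burden shifts to the department.
At Stage I.2 the department must meet the preponderance of the evidence (weight exceeds 55): on (b) the weight is 71 less the opposing 16 gives net 55, ≤ 55, so (b) does not meet the standard.
  Stage I.2 not carried; the department fails its burden.
The appellant prevails on this issue.
— Issue II —
At Stage II.1 the appellant must meet a clear and cogent showing (weight is at least 73): on (d) the weight is 90 less the opposing 23 gives net 67, < 73, so (d) does not meet the standard; on (e) the weight is 74 less the opposing 2 gives net 72, which does not reach 73, so (e) does not meet the standard.
  Not every element is met, so the appellant fails to carry Stage II.1.
The analysis ends at Stage II.1; the department prevails on this issue.
Per-issue: Issue I → appellant; Issue II → department. The appellant must prevail on every issue; overall, the department prevails.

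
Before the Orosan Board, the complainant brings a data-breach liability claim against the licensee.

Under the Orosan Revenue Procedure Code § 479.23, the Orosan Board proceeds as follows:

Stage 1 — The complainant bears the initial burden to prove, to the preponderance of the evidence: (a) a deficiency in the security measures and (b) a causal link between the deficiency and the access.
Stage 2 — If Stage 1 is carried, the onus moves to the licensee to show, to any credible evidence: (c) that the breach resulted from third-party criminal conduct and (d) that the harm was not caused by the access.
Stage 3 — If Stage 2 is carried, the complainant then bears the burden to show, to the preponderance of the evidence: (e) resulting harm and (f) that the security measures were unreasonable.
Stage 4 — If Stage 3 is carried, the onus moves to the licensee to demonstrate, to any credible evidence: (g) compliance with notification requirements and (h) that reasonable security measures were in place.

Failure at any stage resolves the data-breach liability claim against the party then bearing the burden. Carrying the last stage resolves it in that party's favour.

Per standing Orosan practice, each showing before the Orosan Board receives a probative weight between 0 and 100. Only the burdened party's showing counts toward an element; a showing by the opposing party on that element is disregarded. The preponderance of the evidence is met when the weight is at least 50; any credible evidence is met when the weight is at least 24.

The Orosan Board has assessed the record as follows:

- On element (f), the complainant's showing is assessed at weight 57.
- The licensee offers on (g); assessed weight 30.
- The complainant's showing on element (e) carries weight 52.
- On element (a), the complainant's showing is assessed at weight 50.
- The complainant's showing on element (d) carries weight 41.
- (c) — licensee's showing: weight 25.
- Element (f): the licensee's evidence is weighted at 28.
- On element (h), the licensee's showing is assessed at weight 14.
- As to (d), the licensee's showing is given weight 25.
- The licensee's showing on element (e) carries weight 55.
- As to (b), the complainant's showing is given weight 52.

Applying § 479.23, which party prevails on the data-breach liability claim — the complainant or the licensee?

Stage 1 — burden on complainant; standard: the preponderance of the evidence (weight is at least 50).
    (a): 50 ≥ 50 [met]
    (b): 52 ≥ 50 [met]
  The complainant carries Stage 1; the licensee now bears the burden.
Stage 2 — burden on licensee; standard: any credible evidence (weight is at least 24).
    (c): 25 ≥ 24 [met]
    (d): 25 (complainant's 41 disregarded) ≥ 24 [met]
  Stage 2 carried; the burden shifts to the complainant.
Stage 3 — burden on complainant; standard: the preponderance of the evidence (weight is at least 50).
    (e): 52 (licensee's 55 disregarded) ≥ 50 [met]
    (f): 57 (licensee's 28 disregarded) ≥ 50 [met]
  Stage 3 is satisfied; the onus moves to the licensee.
Stage 4 — burden on licensee; standard: any credible evidence (weight is at least 24).
    (g): 30 ≥ 24 [met]
    (h): 14 < 24 [not met]
  The licensee does not carry Stage 4.
So the complainant prevails.

complainant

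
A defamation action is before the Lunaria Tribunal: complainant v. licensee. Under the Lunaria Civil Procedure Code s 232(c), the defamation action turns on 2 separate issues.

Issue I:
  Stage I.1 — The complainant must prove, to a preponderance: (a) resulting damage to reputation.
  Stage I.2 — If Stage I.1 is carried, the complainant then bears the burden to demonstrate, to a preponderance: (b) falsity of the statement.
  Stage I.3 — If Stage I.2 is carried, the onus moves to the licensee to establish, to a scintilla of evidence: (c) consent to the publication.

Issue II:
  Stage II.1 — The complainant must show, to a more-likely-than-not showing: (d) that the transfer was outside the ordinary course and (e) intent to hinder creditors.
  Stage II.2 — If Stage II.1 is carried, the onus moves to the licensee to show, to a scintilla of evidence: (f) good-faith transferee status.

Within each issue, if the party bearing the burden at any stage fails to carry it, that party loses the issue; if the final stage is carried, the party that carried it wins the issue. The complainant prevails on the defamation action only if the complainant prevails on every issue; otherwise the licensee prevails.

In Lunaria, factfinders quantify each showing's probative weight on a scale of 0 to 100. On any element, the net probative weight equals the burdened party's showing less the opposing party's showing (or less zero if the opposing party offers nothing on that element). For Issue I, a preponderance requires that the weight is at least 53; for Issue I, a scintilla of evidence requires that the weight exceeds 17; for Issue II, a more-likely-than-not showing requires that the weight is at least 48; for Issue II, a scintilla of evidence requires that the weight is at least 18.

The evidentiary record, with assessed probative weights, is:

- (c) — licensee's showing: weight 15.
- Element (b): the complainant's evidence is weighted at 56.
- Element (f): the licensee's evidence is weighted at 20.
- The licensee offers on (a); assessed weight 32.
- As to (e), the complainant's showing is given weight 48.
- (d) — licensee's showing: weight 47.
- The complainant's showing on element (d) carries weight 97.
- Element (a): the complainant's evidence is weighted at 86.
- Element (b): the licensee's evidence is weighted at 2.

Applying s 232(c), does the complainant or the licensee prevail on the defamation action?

licensee

— Issue I —
Stage I.1 (complainant, a preponderance, weight is at least 53): (a) net 86−32=54 ≥ 53 — meets.
  Stage I.1 is satisfied; the complainant continues to bear the burden.
Stage I.2 (complainant, a preponderance, weight is at least 53): (b) net 56−2=54 ≥ 53 — meets.
  The complainant carries Stage I.2; the licensee now bears the burden.
Stage I.3 (licensee, a scintilla of evidence, weight exceeds 17): (c) 15 ≤ 17 — fails.
  The licensee does not carry Stage I.3.
The analysis ends at Stage I.3; the complainant prevails on this issue.
— Issue II —
Stage II.1 (complainant, a more-likely-than-not showing, weight is at least 48): (d) net 97−47=50 ≥ 48 — meets; (e) 48 ≥ 48 — meets.
  All elements met. The burden passes to the licensee.
Stage II.2 (licensee, a scintilla of evidence, weight is at least 18): (f) 20 ≥ 18 — meets.
  Stage II.2 carried; the final stage is satisfied.
Every stage carried; the licensee prevails on this issue.
Per-issue: Issue I → complainant; Issue II → licensee. The complainant must prevail on every issue; overall, the licensee prevails.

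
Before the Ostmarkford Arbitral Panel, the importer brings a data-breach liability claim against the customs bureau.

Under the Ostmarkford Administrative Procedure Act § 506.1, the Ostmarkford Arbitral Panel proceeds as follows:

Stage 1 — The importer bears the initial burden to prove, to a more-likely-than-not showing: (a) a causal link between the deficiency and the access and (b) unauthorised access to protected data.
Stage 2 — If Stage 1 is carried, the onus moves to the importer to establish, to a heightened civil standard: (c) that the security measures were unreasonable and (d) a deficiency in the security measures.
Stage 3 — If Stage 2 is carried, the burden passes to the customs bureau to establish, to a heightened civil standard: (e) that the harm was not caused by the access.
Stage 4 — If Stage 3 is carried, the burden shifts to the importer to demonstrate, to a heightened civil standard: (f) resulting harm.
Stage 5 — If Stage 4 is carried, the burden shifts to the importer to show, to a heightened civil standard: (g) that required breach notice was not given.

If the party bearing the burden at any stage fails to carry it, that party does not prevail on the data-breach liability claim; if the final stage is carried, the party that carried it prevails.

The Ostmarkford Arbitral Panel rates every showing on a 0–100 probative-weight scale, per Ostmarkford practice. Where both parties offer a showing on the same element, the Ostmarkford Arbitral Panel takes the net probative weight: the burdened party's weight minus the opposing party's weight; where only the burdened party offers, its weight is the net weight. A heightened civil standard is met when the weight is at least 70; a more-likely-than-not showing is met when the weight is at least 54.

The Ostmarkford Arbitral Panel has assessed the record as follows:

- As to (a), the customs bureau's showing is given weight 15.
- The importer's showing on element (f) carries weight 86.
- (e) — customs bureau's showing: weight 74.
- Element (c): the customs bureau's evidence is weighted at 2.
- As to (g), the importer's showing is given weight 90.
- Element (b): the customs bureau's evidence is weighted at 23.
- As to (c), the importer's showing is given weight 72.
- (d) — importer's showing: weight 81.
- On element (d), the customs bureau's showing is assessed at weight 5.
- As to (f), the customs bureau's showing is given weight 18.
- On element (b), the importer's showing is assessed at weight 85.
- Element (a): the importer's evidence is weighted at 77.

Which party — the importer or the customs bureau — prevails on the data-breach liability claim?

customs bureau

Stage 1 (importer, a more-likely-than-not showing, weight is at least 54): (a) net 77−15=62 ≥ 54 — meets; (b) net 85−23=62 ≥ 54 — meets.
  Stage 1 is satisfied; the importer continues to bear the burden.
Stage 2 (importer, a heightened civil standard, weight is at least 70): (c) net 72−2=70 ≥ 70 — meets; (d) net 81−5=76 ≥ 70 — meets.
  Stage 2 is satisfied; the onus moves to the customs bureau.
Stage 3 (customs bureau, a heightened civil standard, weight is at least 70): (e) 74 ≥ 70 — meets.
  All elements met. The burden passes to the importer.
Stage 4 (importer, a heightened civil standard, weight is at least 70): (f) net 86−18=68 < 70 — fails.
  The importer does not carry Stage 4.
The customs bureau prevails.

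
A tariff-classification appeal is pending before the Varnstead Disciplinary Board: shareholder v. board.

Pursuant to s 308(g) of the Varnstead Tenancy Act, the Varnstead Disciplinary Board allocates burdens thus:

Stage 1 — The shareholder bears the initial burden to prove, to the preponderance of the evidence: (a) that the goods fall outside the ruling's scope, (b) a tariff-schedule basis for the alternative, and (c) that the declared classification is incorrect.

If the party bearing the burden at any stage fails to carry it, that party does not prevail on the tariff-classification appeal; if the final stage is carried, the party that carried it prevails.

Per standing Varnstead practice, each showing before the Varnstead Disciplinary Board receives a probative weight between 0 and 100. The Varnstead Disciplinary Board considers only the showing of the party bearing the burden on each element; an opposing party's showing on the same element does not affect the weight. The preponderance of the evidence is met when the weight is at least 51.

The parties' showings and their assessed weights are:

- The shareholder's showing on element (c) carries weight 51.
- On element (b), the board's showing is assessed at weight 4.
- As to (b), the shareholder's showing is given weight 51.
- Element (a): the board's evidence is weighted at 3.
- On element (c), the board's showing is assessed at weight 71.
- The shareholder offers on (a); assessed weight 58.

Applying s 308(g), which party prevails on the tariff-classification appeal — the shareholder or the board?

shareholder

Stage 1 — burden on shareholder; standard: the preponderance of the evidence (weight is at least 51).
    (a): 58 (board's 3 disregarded) ≥ 51 [met]
    (b): 51 (board's 4 disregarded) ≥ 51 [met]
    (c): 51 (board's 71 disregarded) ≥ 51 [met]
  Stage 1 carried; the final stage is satisfied.
With every stage satisfied, the shareholder prevails.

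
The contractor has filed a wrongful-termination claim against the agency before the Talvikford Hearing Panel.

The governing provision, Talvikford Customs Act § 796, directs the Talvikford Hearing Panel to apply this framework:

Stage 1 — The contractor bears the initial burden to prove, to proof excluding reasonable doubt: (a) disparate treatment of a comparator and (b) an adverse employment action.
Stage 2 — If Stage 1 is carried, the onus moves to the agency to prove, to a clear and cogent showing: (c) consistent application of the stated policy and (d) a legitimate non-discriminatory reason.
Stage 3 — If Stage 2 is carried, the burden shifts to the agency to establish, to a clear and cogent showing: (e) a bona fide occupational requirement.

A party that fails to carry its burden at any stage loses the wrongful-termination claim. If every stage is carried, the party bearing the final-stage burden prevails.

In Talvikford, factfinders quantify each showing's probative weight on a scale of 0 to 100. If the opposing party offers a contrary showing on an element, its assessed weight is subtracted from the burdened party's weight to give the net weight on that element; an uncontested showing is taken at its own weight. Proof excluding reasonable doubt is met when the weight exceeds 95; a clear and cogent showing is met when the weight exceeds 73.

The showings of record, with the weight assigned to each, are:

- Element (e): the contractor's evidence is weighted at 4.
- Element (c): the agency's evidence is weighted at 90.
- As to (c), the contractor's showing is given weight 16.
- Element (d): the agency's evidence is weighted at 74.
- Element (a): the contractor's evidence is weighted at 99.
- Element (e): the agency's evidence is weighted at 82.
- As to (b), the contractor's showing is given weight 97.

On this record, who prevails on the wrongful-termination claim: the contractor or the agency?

agency

Stage 1 (contractor, proof excluding reasonable doubt, weight exceeds 95): (a) 99 > 95 — meets; (b) 97 > 95 — meets.
  All elements met. The burden passes to the agency.
Stage 2 (agency, a clear and cogent showing, weight exceeds 73): (c) net 90−16=74 > 73 — meets; (d) 74 > 73 — meets.
  All elements met. The agency retains the burden for Stage 3.
Stage 3 (agency, a clear and cogent showing, weight exceeds 73): (e) net 82−4=78 > 73 — meets.
  All elements met at the final stage.
Every stage carried; the agency prevails.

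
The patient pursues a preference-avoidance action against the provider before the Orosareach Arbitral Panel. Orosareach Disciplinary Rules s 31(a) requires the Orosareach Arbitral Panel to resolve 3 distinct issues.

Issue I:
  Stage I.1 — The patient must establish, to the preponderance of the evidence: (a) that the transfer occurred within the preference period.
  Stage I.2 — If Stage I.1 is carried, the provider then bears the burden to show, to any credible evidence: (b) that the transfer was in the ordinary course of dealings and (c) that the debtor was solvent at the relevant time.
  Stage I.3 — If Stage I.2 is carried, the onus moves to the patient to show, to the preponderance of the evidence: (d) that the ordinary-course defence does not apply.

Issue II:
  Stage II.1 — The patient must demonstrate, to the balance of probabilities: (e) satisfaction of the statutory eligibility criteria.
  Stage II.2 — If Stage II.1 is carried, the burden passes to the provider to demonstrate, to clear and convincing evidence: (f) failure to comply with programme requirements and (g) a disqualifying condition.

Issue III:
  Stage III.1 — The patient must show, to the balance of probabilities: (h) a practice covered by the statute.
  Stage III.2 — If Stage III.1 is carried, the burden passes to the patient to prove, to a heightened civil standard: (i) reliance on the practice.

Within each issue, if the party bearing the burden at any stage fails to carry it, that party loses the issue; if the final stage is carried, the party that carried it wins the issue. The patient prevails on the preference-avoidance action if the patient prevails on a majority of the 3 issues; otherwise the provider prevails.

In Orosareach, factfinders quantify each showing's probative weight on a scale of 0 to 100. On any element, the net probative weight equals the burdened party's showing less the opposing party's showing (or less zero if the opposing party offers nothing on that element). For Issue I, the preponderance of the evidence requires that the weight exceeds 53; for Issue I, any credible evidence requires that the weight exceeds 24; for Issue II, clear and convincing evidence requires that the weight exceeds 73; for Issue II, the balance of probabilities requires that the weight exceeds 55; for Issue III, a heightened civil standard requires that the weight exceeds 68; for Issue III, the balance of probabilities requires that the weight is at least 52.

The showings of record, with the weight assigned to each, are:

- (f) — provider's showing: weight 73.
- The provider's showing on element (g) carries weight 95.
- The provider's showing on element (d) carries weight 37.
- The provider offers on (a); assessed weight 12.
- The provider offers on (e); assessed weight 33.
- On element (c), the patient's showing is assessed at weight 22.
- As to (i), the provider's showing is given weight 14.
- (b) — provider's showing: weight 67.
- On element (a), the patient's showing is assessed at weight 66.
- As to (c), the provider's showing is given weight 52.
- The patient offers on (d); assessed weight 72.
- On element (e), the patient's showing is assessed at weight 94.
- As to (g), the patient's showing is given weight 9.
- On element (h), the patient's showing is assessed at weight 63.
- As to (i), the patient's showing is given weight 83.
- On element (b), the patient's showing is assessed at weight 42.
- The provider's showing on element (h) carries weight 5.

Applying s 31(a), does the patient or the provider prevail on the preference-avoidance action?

patient

— Issue I —
At Stage I.1 the patient must meet the preponderance of the evidence (weight exceeds 53): on (a) the weight is 66 less the opposing 12 gives net 54, which does exceed 53, so (a) meets the standard.
  All elements met. The burden passes to the provider.
At Stage I.2 the provider must meet any credible evidence (weight exceeds 24): on (b) the weight is 67 less the opposing 42 gives net 25, which does exceed 24, so (b) meets the standard; on (c) the weight is 52 less the opposing 22 gives net 30, > 24, so (c) meets the standard.
  The provider carries Stage I.2; the patient now bears the burden.
At Stage I.3 the patient must meet the preponderance of the evidence (weight exceeds 53): on (d) the weight is 72 less the opposing 37 gives net 35, ≤ 53, so (d) does not meet the standard.
  The patient does not carry Stage I.3.
The provider prevails on this issue.
— Issue II —
At Stage II.1 the patient must meet the balance of probabilities (weight exceeds 55): on (e) the weight is 94 less the opposing 33 gives net 61, > 55, so (e) meets the standard.
  The patient carries Stage II.1; the provider now bears the burden.
At Stage II.2 the provider must meet clear and convincing evidence (weight exceeds 73): on (f) the weight is 73, which does not exceed 73, so (f) does not meet the standard; on (g) the weight is 95 less the opposing 9 gives net 86, which does exceed 73, so (g) meets the standard.
  Stage II.2 not carried; the provider fails its burden.
The analysis ends at Stage II.2; the patient prevails on this issue.
— Issue III —
Stage III.1 (patient, the balance of probabilities, weight is at least 52): (h) net 63−5=58 ≥ 52 — meets.
  Stage III.1 carried; the burden remains with the patient.
Stage III.2 (patient, a heightened civil standard, weight exceeds 68): (i) net 83−14=69 > 68 — meets.
  The patient carries the last stage.
Every stage carried; the patient prevails on this issue.
Per-issue: Issue I → provider; Issue II → patient; Issue III → patient. The patient must prevail on a majority of issues; overall, the patient prevails.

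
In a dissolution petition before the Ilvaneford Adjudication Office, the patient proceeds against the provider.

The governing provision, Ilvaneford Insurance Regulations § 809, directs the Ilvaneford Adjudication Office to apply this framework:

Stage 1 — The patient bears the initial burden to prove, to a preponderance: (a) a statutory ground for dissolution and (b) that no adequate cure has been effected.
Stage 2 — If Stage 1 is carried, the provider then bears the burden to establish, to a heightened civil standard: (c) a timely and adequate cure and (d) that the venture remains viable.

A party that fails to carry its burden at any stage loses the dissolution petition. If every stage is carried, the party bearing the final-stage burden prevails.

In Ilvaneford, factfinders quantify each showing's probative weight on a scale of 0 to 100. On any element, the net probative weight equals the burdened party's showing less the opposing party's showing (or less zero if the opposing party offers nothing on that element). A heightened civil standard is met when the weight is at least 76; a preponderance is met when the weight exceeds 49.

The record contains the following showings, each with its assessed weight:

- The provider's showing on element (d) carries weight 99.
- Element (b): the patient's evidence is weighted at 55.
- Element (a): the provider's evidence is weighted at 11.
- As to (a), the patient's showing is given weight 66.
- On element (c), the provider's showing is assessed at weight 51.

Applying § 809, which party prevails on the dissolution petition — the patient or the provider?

Stage 1 — burden on patient; standard: a preponderance (weight exceeds 49).
    (a): 66 − 11 = 55 > 49 [met]
    (b): 55 > 49 [met]
  All elements met. The burden passes to the provider.
Stage 2 — burden on provider; standard: a heightened civil standard (weight is at least 76).
    (c): 51 < 76 [not met]
    (d): 99 ≥ 76 [met]
  Not every element is met, so the provider fails to carry Stage 2.
The patient prevails.

patient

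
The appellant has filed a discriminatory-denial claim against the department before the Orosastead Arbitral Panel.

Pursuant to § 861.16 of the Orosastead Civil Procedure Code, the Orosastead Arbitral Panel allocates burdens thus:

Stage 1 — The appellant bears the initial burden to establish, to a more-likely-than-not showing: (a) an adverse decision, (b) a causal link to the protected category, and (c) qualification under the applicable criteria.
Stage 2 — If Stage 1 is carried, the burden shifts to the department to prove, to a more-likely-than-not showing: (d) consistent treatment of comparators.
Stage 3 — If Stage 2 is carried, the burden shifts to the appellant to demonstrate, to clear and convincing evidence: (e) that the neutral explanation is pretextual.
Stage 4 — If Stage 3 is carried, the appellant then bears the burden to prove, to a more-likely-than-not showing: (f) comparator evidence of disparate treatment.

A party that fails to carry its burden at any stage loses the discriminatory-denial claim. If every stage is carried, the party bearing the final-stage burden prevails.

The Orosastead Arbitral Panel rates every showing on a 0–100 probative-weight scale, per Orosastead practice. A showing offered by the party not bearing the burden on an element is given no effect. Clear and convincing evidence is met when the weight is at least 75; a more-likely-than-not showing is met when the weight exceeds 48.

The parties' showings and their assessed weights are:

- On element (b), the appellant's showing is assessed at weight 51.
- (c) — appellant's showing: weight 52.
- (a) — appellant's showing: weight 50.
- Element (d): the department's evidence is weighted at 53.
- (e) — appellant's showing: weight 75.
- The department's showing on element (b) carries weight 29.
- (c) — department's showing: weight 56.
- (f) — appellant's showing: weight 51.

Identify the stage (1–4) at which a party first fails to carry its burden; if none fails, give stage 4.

Stage 1 — burden on appellant; standard: a more-likely-than-not showing (weight exceeds 48).
    (a): 50 > 48 [met]
    (b): 51 (department's 29 disregarded) > 48 [met]
    (c): 52 (department's 56 disregarded) > 48 [met]
  The appellant carries Stage 1; the department now bears the burden.
Stage 2 — burden on department; standard: a more-likely-than-not showing (weight exceeds 48).
    (d): 53 > 48 [met]
  Stage 2 is satisfied; the onus moves to the appellant.
Stage 3 — burden on appellant; standard: clear and convincing evidence (weight is at least 75).
    (e): 75 ≥ 75 [met]
  Stage 3 is satisfied; the appellant continues to bear the burden.
Stage 4 — burden on appellant; standard: a more-likely-than-not showing (weight exceeds 48).
    (f): 51 > 48 [met]
  Stage 4 carried; the final stage is satisfied.
All stages carried — the appellant prevails.

stage 4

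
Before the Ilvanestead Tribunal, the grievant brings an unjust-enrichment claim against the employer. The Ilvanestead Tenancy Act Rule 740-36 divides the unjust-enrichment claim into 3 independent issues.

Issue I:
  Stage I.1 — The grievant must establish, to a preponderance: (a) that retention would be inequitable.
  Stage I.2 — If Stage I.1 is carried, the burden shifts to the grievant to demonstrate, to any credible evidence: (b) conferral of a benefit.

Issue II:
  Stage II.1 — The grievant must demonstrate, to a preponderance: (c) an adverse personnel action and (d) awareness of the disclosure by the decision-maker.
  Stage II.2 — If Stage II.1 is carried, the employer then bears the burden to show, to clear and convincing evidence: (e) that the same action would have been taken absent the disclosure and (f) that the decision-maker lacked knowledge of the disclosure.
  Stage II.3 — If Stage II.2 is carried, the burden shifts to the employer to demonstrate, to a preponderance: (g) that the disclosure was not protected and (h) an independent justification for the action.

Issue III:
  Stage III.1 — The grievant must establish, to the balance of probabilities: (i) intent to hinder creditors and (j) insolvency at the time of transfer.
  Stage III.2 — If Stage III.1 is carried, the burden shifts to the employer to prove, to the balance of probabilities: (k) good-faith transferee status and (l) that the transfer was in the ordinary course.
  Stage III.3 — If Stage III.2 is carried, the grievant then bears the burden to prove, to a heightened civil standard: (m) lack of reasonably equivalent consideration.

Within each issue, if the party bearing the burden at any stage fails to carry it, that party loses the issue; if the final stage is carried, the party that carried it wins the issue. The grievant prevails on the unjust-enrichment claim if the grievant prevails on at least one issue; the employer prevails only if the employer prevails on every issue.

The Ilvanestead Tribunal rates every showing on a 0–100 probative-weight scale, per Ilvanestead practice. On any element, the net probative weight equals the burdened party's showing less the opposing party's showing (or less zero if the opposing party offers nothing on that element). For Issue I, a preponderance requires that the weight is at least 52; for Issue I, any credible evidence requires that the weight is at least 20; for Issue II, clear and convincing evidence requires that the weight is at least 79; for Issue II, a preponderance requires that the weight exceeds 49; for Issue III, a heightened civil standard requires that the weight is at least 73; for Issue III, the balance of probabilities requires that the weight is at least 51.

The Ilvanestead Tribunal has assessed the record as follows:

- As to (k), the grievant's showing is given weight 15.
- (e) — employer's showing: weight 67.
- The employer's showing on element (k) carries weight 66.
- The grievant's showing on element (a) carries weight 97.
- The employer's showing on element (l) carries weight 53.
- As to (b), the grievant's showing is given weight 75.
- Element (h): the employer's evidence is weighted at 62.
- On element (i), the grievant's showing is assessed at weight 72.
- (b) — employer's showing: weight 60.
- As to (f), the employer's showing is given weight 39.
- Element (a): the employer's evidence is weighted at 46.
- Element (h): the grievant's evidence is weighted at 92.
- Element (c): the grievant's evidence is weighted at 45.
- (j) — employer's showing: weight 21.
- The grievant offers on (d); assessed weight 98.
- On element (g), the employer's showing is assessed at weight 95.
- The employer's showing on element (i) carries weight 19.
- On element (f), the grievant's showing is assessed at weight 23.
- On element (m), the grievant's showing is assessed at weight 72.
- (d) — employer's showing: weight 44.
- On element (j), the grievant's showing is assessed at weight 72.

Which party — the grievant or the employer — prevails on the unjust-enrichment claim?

employer

— Issue I —
At Stage I.1 the grievant must meet a preponderance (weight is at least 52): on (a) the weight is 97 less the opposing 46 gives net 51, < 52, so (a) does not meet the standard.
  Stage I.1 not carried; the grievant fails its burden.
The analysis ends at Stage I.1; the employer prevails on this issue.
— Issue II —
Stage II.1 (grievant, a preponderance, weight exceeds 49): (c) 45 ≤ 49 — fails; (d) net 98−44=54 > 49 — meets.
  The grievant does not carry Stage II.1.
So the employer prevails on this issue.
— Issue III —
Stage III.1 — burden on grievant; standard: the balance of probabilities (weight is at least 51).
    (i): 72 − 19 = 53 ≥ 51 [met]
    (j): 72 − 21 = 51 ≥ 51 [met]
  The grievant carries Stage III.1; the employer now bears the burden.
Stage III.2 — burden on employer; standard: the balance of probabilities (weight is at least 51).
    (k): 66 − 15 = 51 ≥ 51 [met]
    (l): 53 ≥ 51 [met]
  The employer carries Stage III.2; the grievant now bears the burden.
Stage III.3 — burden on grievant; standard: a heightened civil standard (weight is at least 73).
    (m): 72 < 73 [not met]
  The grievant does not carry Stage III.3.
So the employer prevails on this issue.
Per-issue: Issue I → employer; Issue II → employer; Issue III → employer. The grievant must prevail on at least one issue; overall, the employer prevails.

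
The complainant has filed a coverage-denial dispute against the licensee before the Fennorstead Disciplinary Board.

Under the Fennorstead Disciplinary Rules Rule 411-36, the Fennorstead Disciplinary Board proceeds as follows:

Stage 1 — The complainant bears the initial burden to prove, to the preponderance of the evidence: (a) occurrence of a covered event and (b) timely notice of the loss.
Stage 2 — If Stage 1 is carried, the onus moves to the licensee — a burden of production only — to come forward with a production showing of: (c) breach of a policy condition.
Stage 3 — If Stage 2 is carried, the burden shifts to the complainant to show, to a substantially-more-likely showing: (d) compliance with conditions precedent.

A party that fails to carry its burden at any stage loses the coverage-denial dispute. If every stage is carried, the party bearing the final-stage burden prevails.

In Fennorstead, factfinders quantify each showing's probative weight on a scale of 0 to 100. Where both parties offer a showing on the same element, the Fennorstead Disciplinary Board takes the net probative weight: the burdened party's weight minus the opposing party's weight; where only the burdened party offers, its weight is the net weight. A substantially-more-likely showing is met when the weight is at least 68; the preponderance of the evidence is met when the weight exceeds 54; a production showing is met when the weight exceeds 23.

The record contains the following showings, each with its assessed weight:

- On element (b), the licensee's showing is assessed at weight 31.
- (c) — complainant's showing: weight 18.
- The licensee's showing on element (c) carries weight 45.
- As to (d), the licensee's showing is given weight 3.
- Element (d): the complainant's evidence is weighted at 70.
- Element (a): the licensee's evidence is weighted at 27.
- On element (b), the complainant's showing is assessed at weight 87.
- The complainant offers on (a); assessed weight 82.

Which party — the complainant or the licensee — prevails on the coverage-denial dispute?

At Stage 1 the complainant must meet the preponderance of the evidence (weight exceeds 54): on (a) the weight is 82 less the opposing 27 gives net 55, > 54, so (a) meets the standard; on (b) the weight is 87 less the opposing 31 gives net 56, which does exceed 54, so (b) meets the standard.
  Stage 1 is satisfied; the onus moves to the licensee.
At Stage 2 the licensee must meet a production showing (weight exceeds 23): on (c) the weight is 45 less the opposing 18 gives net 27, > 23, so (c) meets the standard.
  All elements met. The burden passes to the complainant.
At Stage 3 the complainant must meet a substantially-more-likely showing (weight is at least 68): on (d) the weight is 70 less the opposing 3 gives net 67, which does not reach 68, so (d) does not meet the standard.
  Not every element is met, so the complainant fails to carry Stage 3.
The analysis ends at Stage 3; the licensee prevails.

licensee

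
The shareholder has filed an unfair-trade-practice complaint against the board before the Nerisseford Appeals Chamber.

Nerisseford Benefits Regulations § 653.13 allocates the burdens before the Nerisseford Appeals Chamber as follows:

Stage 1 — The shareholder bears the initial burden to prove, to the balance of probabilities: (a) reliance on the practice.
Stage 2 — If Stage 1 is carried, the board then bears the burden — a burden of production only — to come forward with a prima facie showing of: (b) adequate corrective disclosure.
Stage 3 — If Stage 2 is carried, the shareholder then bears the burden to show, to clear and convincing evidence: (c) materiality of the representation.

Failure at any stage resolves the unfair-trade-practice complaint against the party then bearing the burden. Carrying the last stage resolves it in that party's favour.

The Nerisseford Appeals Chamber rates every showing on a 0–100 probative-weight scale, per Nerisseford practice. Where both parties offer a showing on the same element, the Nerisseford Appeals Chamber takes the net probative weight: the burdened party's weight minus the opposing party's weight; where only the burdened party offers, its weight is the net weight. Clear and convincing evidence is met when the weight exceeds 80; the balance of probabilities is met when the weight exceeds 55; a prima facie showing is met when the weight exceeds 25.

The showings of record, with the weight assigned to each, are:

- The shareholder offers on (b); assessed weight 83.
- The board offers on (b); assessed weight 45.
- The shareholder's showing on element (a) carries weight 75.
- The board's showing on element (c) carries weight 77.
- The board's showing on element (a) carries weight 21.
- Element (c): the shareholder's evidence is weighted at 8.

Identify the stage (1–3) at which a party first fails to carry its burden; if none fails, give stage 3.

Stage 1 (shareholder, the balance of probabilities, weight exceeds 55): (a) net 75−21=54 ≤ 55 — fails.
  The shareholder does not carry Stage 1.
The board prevails.

stage 1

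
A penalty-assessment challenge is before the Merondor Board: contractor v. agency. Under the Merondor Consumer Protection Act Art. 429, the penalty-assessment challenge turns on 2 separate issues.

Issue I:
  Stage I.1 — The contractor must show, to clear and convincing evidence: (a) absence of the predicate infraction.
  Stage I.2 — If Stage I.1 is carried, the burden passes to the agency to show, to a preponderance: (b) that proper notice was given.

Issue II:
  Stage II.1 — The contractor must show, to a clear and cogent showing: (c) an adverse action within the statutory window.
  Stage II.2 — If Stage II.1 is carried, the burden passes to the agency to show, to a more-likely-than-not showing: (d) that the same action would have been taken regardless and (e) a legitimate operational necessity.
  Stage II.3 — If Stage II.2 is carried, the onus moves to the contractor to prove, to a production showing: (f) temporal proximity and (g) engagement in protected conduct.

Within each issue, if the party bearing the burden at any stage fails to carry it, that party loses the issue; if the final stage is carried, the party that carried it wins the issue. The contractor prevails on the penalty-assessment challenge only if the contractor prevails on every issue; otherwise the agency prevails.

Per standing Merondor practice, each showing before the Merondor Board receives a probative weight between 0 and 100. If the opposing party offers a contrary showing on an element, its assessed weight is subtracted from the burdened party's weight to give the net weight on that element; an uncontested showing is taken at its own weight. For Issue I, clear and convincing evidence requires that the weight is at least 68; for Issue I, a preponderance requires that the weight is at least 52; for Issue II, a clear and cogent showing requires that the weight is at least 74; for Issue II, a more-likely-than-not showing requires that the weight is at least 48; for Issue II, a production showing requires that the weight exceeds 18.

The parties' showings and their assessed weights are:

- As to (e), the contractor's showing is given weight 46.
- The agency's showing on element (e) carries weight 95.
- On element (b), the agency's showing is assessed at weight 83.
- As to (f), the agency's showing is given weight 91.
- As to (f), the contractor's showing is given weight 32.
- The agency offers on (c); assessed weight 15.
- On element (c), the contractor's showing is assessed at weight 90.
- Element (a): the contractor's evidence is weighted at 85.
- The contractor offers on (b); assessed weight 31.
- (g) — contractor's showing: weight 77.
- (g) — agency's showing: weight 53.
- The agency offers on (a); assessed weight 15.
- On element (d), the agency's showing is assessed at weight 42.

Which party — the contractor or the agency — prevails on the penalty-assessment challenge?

agency

— Issue I —
At Stage I.1 the contractor must meet clear and convincing evidence (weight is at least 68): on (a) the weight is 85 less the opposing 15 gives net 70, which does reach 68, so (a) meets the standard.
  All elements met. The burden passes to the agency.
At Stage I.2 the agency must meet a preponderance (weight is at least 52): on (b) the weight is 83 less the opposing 31 gives net 52, ≥ 52, so (b) meets the standard.
  The agency carries the last stage.
With every stage satisfied, the agency prevails on this issue.
— Issue II —
Stage II.1 — burden on contractor; standard: a clear and cogent showing (weight is at least 74).
    (c): 90 − 15 = 75 ≥ 74 [met]
  The contractor carries Stage II.1; the agency now bears the burden.
Stage II.2 — burden on agency; standard: a more-likely-than-not showing (weight is at least 48).
    (d): 42 < 48 [not met]
    (e): 95 − 46 = 49 ≥ 48 [met]
  Stage II.2 not carried; the agency fails its burden.
The analysis ends at Stage II.2; the contractor prevails on this issue.
Per-issue: Issue I → agency; Issue II → contractor. The contractor must prevail on every issue; overall, the agency prevails.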